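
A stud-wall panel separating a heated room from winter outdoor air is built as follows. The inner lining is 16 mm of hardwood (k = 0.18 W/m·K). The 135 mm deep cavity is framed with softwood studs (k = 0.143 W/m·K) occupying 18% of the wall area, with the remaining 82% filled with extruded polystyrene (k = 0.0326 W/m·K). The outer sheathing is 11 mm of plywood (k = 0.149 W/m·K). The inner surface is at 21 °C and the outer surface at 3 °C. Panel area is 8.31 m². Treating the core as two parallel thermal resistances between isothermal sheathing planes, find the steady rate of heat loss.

Sheathing layers in series; stud and cavity paths in parallel between them.
R_inner = 0.016/(0.18×8.31) = 0.0107 K/W
R_stud  = 0.135/(0.143×0.18×8.31) = 0.6311 K/W
R_cav   = 0.135/(0.0326×0.82×8.31) = 0.6077 K/W
1/R_core = 1/R_stud + 1/R_cav → R_core = 0.3096 K/W
R_outer = 0.011/(0.149×8.31) = 0.008884 K/W
R_total = 0.3292 K/W
Q = ΔT/R_total = 18/0.3292

Q ≈ 54.7 W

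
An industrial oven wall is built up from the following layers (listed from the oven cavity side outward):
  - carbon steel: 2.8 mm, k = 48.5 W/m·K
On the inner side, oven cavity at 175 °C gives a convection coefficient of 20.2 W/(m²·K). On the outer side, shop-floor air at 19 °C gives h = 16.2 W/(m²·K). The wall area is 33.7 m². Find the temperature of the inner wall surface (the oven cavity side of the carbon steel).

T ≈ 106 °C

Model the wall as resistances in series:
R_inner film = 1/(h_i·A) = 1/(20.2×33.7) = 0.001469 K/W
R_carbon steel = L/(kA) = 0.0028/(48.5×33.7) = 1.713×10^-6 K/W
R_outer film = 1/(h_o·A) = 1/(16.2×33.7) = 0.001832 K/W
R_total = 0.003302 K/W;  Q = ΔT/R_total = 156/0.003302 = 47240 W
T_interface = T_inner − Q·ΣR(inner→interface) = 175 − 47200×0.001469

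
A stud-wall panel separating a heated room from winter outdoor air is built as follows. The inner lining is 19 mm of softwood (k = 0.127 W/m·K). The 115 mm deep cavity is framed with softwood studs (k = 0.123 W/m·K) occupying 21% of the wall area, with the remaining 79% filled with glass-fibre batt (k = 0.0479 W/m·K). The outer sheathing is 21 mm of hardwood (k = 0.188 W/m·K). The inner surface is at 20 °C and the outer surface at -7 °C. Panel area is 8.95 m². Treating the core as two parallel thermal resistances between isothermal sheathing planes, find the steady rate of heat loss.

Sheathing layers in series; stud and cavity paths in parallel between them.
R_inner = 0.019/(0.127×8.95) = 0.01672 K/W
R_stud  = 0.115/(0.123×0.21×8.95) = 0.4975 K/W
R_cav   = 0.115/(0.0479×0.79×8.95) = 0.3396 K/W
1/R_core = 1/R_stud + 1/R_cav → R_core = 0.2018 K/W
R_outer = 0.021/(0.188×8.95) = 0.01248 K/W
R_total = 0.231 K/W
Q = ΔT/R_total = 27/0.231

Q ≈ 117 W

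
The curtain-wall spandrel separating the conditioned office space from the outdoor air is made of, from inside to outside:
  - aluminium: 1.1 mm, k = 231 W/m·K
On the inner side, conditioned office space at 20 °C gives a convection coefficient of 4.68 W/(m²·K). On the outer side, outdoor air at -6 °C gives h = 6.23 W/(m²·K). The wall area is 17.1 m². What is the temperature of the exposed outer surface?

Treating each layer as a thermal resistance in series:
R_inner film = 1/(h_i·A) = 1/(4.68×17.1) = 0.0125 K/W
R_aluminium = L/(kA) = 0.0011/(231×17.1) = 2.785×10^-7 K/W
R_outer film = 1/(h_o·A) = 1/(6.23×17.1) = 0.009387 K/W
R_total = 0.02188 K/W;  Q = ΔT/R_total = 26/0.02188 = 1188 W
T_interface = T_inner − Q·ΣR(inner→interface) = 20 − 1190×0.0125

T ≈ 5.15 °C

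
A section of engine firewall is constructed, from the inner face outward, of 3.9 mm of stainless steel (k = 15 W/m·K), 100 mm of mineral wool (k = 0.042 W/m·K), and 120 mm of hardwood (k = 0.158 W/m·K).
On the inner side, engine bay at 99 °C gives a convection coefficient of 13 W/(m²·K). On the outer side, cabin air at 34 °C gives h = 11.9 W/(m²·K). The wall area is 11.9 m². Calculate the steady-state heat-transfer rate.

Q ≈ 234 W

Series thermal resistances:
R_inner film = 1/(h_i·A) = 1/(13×11.9) = 0.006464 K/W
R_stainless steel = L/(kA) = 0.0039/(15×11.9) = 2.185×10^-5 K/W
R_mineral wool = L/(kA) = 0.1/(0.042×11.9) = 0.2001 K/W
R_hardwood = L/(kA) = 0.12/(0.158×11.9) = 0.06382 K/W
R_outer film = 1/(h_o·A) = 1/(11.9×11.9) = 0.007062 K/W
R_total = 0.2775 K/W
Q = ΔT / R_total = 65 / 0.2775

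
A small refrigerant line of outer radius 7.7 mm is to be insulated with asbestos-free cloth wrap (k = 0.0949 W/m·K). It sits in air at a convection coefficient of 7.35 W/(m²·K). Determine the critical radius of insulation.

For a cylinder r_cr = k/h = 0.0949/7.35
r_cr = 12.9 mm; since the bare radius (7.7 mm) is below r_cr, adding a thin layer of insulation will *increase* heat loss.

r_cr ≈ 12.9 mm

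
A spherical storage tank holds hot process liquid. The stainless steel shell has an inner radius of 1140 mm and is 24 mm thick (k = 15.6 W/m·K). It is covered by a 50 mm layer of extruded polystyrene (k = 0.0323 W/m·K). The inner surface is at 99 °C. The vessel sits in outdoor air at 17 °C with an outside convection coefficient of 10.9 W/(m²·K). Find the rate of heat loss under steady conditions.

Spherical conduction: R = (1/r_in − 1/r_out)/(4πk) per layer; series-sum.
R_stainless steel shell = (1/1.14 − 1/1.164)/(4π×15.6) = 9.226×10^-5 K/W
R_extruded polystyrene = (1/1.164 − 1/1.214)/(4π×0.0323) = 0.08717 K/W
R_outer film = 1/(h·4πr_o²) = 1/(10.9×4π×1.214²) = 0.004954 K/W
R_total = 0.09222 K/W
Q = ΔT/R_total = 82/0.09222

Q ≈ 889 W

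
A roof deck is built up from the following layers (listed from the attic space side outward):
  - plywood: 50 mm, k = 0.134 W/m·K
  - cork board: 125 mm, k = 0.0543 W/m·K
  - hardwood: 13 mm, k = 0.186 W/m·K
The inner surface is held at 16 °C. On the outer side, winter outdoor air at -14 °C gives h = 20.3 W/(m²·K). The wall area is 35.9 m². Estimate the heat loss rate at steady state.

Model the wall as resistances in series:
R_plywood = L/(kA) = 0.05/(0.134×35.9) = 0.01039 K/W
R_cork board = L/(kA) = 0.125/(0.0543×35.9) = 0.06412 K/W
R_hardwood = L/(kA) = 0.013/(0.186×35.9) = 0.001947 K/W
R_outer film = 1/(h_o·A) = 1/(20.3×35.9) = 0.001372 K/W
R_total = 0.07784 K/W
Q = ΔT / R_total = 30 / 0.07784

Q ≈ 385 W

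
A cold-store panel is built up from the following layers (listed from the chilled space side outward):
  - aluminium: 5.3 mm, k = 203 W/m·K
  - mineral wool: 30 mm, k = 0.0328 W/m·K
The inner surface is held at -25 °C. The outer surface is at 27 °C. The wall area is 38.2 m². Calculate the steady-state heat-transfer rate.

Q ≈ 2170 W

Series thermal resistances:
R_aluminium = L/(kA) = 0.0053/(203×38.2) = 6.835×10^-7 K/W
R_mineral wool = L/(kA) = 0.03/(0.0328×38.2) = 0.02394 K/W
R_total = 0.02394 K/W
Q = ΔT / R_total = 52 / 0.02394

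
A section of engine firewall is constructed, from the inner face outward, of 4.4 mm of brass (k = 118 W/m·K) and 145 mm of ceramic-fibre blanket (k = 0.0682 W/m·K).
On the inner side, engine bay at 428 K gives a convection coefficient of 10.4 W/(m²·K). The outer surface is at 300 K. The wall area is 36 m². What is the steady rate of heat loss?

Using the resistance-network approach (series):
R_inner film = 1/(h_i·A) = 1/(10.4×36) = 0.002671 K/W
R_brass = L/(kA) = 0.0044/(118×36) = 1.036×10^-6 K/W
R_ceramic-fibre blanket = L/(kA) = 0.145/(0.0682×36) = 0.05906 K/W
R_total = 0.06173 K/W
Q = ΔT / R_total = 128 / 0.06173

Q ≈ 2070 W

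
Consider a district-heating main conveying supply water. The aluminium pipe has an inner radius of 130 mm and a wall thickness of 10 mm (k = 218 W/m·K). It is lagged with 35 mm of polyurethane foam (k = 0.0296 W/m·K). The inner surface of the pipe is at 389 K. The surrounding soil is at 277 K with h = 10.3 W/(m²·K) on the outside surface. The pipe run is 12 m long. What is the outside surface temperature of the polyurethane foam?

T ≈ 285 K

Radial resistances (cylindrical: R_cond = ln(r_o/r_i)/(2πkL), R_conv = 1/(h·2πrL)):
R_aluminium pipe wall = ln(140/130)/(2π×218×12) = 4.509×10^-6 K/W
R_polyurethane foam = ln(175/140)/(2π×0.0296×12) = 0.09998 K/W
R_outer film = 1/(h_o·2πr_oL) = 1/(10.3×2π×0.175×12) = 0.007358 K/W
R_total = 0.1073 K/W
Q = ΔT/R_total = 112/0.1073
Q = 1040 W
T_interface = T_inner − Q·ΣR(inner→interface) = 389 − 1040×0.09999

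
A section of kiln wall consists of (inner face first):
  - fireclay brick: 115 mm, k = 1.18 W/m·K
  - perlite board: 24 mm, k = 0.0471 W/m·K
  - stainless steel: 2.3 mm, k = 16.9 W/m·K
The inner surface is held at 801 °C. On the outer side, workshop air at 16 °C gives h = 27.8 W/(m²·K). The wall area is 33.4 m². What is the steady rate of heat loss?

Thermal resistances in series:
R_fireclay brick = L/(kA) = 0.115/(1.18×33.4) = 0.002918 K/W
R_perlite board = L/(kA) = 0.024/(0.0471×33.4) = 0.01526 K/W
R_stainless steel = L/(kA) = 0.0023/(16.9×33.4) = 4.075×10^-6 K/W
R_outer film = 1/(h_o·A) = 1/(27.8×33.4) = 0.001077 K/W
R_total = 0.01926 K/W
Q = ΔT / R_total = 785 / 0.01926

Q ≈ 40800 W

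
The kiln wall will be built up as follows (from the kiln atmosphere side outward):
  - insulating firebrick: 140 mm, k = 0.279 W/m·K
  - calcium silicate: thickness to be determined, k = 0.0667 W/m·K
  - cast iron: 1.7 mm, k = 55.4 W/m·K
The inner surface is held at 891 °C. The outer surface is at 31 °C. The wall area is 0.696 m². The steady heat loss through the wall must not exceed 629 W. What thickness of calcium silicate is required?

Treating each layer as a thermal resistance in series:
R_insulating firebrick = L/(kA) = 0.14/(0.279×0.696) = 0.721 K/W
R_cast iron = L/(kA) = 0.0017/(55.4×0.696) = 4.409×10^-5 K/W
Sum of the known resistances R_other = 0.721 K/W
Required total resistance R_tot = ΔT/Q_allow = 860/629 = 1.367 K/W
R_calcium silicate = R_tot − R_other = 0.6462 K/W
L = R·k·A = 0.6462×0.0667×0.696

L ≈ 30 mm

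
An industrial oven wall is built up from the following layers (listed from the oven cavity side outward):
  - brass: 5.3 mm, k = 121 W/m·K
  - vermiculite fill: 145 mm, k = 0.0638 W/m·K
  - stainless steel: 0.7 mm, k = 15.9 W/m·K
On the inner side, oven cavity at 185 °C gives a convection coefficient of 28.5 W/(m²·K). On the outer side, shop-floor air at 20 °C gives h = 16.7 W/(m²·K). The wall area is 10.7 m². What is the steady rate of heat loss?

Thermal resistances in series:
R_inner film = 1/(h_i·A) = 1/(28.5×10.7) = 0.003279 K/W
R_brass = L/(kA) = 0.0053/(121×10.7) = 4.094×10^-6 K/W
R_vermiculite fill = L/(kA) = 0.145/(0.0638×10.7) = 0.2124 K/W
R_stainless steel = L/(kA) = 0.0007/(15.9×10.7) = 4.115×10^-6 K/W
R_outer film = 1/(h_o·A) = 1/(16.7×10.7) = 0.005596 K/W
R_total = 0.2213 K/W
Q = ΔT / R_total = 165 / 0.2213

Q ≈ 746 W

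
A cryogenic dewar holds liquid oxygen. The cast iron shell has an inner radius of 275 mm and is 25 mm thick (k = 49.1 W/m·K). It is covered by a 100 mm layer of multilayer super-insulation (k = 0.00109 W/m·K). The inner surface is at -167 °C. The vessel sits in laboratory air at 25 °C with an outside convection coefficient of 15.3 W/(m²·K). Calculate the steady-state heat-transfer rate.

For a spherical shell R = (1/r₁ − 1/r₂)/(4πk); film R = 1/(h·4πr²). In series:
R_cast iron shell = (1/0.275 − 1/0.3)/(4π×49.1) = 4.911×10^-4 K/W
R_multilayer super-insulation = (1/0.3 − 1/0.4)/(4π×0.00109) = 60.84 K/W
R_outer film = 1/(h·4πr_o²) = 1/(15.3×4π×0.4²) = 0.03251 K/W
R_total = 60.87 K/W
Q = ΔT/R_total = 192/60.87

Q ≈ 3.15 W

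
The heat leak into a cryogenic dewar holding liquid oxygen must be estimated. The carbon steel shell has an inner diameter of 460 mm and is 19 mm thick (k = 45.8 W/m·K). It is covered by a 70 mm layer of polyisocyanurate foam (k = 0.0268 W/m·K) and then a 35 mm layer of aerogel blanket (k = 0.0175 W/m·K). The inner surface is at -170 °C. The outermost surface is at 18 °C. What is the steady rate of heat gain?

Radial (spherical) resistances in series:
R_carbon steel shell = (1/0.23 − 1/0.249)/(4π×45.8) = 5.764×10^-4 K/W
R_polyisocyanurate foam = (1/0.249 − 1/0.319)/(4π×0.0268) = 2.617 K/W
R_aerogel blanket = (1/0.319 − 1/0.354)/(4π×0.0175) = 1.409 K/W
R_total = 4.027 K/W
Q = ΔT/R_total = 188/4.027

Q ≈ 46.7 W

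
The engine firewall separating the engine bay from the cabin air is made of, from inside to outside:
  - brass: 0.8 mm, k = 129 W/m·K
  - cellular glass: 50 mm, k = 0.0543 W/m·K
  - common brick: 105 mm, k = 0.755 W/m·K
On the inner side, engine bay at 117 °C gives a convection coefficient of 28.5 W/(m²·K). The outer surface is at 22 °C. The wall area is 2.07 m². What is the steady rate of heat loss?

Series thermal resistances:
R_inner film = 1/(h_i·A) = 1/(28.5×2.07) = 0.01695 K/W
R_brass = L/(kA) = 0.0008/(129×2.07) = 2.996×10^-6 K/W
R_cellular glass = L/(kA) = 0.05/(0.0543×2.07) = 0.4448 K/W
R_common brick = L/(kA) = 0.105/(0.755×2.07) = 0.06718 K/W
R_total = 0.529 K/W
Q = ΔT / R_total = 95 / 0.529

Q ≈ 180 W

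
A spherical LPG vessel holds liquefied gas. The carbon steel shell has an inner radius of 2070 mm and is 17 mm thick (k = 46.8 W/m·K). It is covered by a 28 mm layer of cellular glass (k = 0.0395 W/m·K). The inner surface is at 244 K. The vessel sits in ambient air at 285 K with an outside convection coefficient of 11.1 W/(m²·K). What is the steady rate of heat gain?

Q ≈ 2850 W

Radial (spherical) resistances in series:
R_carbon steel shell = (1/2.07 − 1/2.087)/(4π×46.8) = 6.691×10^-6 K/W
R_cellular glass = (1/2.087 − 1/2.115)/(4π×0.0395) = 0.01278 K/W
R_outer film = 1/(h·4πr_o²) = 1/(11.1×4π×2.115²) = 0.001603 K/W
R_total = 0.01439 K/W
Q = ΔT/R_total = 41/0.01439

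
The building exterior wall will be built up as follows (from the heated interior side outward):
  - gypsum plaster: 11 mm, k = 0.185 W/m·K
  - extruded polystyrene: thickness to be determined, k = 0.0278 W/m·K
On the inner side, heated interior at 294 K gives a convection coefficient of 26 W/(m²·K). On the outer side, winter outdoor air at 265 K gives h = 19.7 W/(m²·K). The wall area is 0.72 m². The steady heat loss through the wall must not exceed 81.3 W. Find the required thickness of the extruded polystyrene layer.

L ≈ 3.01 mm

Model the wall as resistances in series:
R_inner film = 1/(h_i·A) = 1/(26×0.72) = 0.05342 K/W
R_gypsum plaster = L/(kA) = 0.011/(0.185×0.72) = 0.08258 K/W
R_outer film = 1/(h_o·A) = 1/(19.7×0.72) = 0.0705 K/W
Sum of the known resistances R_other = 0.2065 K/W
Required total resistance R_tot = ΔT/Q_allow = 29/81.3 = 0.3567 K/W
R_extruded polystyrene = R_tot − R_other = 0.1502 K/W
L = R·k·A = 0.1502×0.0278×0.72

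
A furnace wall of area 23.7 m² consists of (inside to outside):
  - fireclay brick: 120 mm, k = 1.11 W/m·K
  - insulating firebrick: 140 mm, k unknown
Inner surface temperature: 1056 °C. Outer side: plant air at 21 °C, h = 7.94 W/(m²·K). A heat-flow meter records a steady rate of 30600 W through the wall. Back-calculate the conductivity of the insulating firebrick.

k ≈ 0.247 W/(m·K)

Using the resistance-network approach (series):
R_fireclay brick = L/(kA) = 0.12/(1.11×23.7) = 0.004562 K/W
R_outer film = 1/(h_o·A) = 1/(7.94×23.7) = 0.005314 K/W
Sum of known resistances R_other = 0.009876 K/W
Total R = ΔT/Q = 1035/30600 = 0.03382 K/W
R_insulating firebrick = R_total − R_other = 0.02395 K/W
k = L/(R·A) = 0.14/(0.02395×23.7)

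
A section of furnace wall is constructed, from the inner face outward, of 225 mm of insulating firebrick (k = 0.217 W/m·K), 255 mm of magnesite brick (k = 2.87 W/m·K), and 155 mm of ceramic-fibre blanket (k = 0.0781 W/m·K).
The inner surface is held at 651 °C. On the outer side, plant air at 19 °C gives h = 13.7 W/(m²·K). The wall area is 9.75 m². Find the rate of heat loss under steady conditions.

Q ≈ 1940 W

Thermal resistances in series:
R_insulating firebrick = L/(kA) = 0.225/(0.217×9.75) = 0.1063 K/W
R_magnesite brick = L/(kA) = 0.255/(2.87×9.75) = 0.009113 K/W
R_ceramic-fibre blanket = L/(kA) = 0.155/(0.0781×9.75) = 0.2036 K/W
R_outer film = 1/(h_o·A) = 1/(13.7×9.75) = 0.007486 K/W
R_total = 0.3265 K/W
Q = ΔT / R_total = 632 / 0.3265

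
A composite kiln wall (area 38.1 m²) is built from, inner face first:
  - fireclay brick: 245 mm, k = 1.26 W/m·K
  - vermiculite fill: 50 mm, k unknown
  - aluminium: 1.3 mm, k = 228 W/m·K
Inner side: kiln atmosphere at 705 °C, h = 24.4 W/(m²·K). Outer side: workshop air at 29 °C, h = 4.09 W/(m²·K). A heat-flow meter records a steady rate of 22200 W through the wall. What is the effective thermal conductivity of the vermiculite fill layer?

k ≈ 0.0735 W/(m·K)

Using the resistance-network approach (series):
R_inner film = 1/(h_i·A) = 1/(24.4×38.1) = 0.001076 K/W
R_fireclay brick = L/(kA) = 0.245/(1.26×38.1) = 0.005104 K/W
R_aluminium = L/(kA) = 0.0013/(228×38.1) = 1.497×10^-7 K/W
R_outer film = 1/(h_o·A) = 1/(4.09×38.1) = 0.006417 K/W
Sum of known resistances R_other = 0.0126 K/W
Total R = ΔT/Q = 676/22200 = 0.03045 K/W
R_vermiculite fill = R_total − R_other = 0.01785 K/W
k = L/(R·A) = 0.05/(0.01785×38.1)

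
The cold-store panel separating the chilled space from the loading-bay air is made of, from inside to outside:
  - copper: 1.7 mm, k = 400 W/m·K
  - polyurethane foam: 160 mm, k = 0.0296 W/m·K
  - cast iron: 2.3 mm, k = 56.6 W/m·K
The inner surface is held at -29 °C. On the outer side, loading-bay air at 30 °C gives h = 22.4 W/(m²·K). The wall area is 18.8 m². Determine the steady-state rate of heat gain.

Thermal resistances in series:
R_copper = L/(kA) = 0.0017/(400×18.8) = 2.261×10^-7 K/W
R_polyurethane foam = L/(kA) = 0.16/(0.0296×18.8) = 0.2875 K/W
R_cast iron = L/(kA) = 0.0023/(56.6×18.8) = 2.161×10^-6 K/W
R_outer film = 1/(h_o·A) = 1/(22.4×18.8) = 0.002375 K/W
R_total = 0.2899 K/W
Q = ΔT / R_total = 59 / 0.2899

Q ≈ 204 W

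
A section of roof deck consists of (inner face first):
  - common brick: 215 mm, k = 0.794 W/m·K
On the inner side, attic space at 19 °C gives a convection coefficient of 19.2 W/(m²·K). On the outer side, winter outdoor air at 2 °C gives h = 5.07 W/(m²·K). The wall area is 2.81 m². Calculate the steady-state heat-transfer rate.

Thermal resistances in series:
R_inner film = 1/(h_i·A) = 1/(19.2×2.81) = 0.01853 K/W
R_common brick = L/(kA) = 0.215/(0.794×2.81) = 0.09636 K/W
R_outer film = 1/(h_o·A) = 1/(5.07×2.81) = 0.07019 K/W
R_total = 0.1851 K/W
Q = ΔT / R_total = 17 / 0.1851

Q ≈ 91.8 W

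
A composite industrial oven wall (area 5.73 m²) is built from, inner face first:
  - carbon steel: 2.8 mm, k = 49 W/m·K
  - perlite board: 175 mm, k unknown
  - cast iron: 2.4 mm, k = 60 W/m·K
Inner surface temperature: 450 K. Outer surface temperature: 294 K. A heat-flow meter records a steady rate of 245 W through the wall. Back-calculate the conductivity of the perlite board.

Model the wall as resistances in series:
R_carbon steel = L/(kA) = 0.0028/(49×5.73) = 9.973×10^-6 K/W
R_cast iron = L/(kA) = 0.0024/(60×5.73) = 6.981×10^-6 K/W
Sum of known resistances R_other = 1.695×10^-5 K/W
Total R = ΔT/Q = 156/245 = 0.6367 K/W
R_perlite board = R_total − R_other = 0.6367 K/W
k = L/(R·A) = 0.175/(0.6367×5.73)

k ≈ 0.048 W/(m·K)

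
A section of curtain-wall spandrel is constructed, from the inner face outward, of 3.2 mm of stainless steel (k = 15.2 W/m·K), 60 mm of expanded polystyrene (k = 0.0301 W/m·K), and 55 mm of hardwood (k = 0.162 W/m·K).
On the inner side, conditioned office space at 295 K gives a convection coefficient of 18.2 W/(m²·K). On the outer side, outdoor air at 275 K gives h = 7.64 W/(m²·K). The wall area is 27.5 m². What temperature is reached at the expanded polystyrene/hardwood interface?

Series thermal resistances:
R_inner film = 1/(h_i·A) = 1/(18.2×27.5) = 0.001998 K/W
R_stainless steel = L/(kA) = 0.0032/(15.2×27.5) = 7.656×10^-6 K/W
R_expanded polystyrene = L/(kA) = 0.06/(0.0301×27.5) = 0.07249 K/W
R_hardwood = L/(kA) = 0.055/(0.162×27.5) = 0.01235 K/W
R_outer film = 1/(h_o·A) = 1/(7.64×27.5) = 0.00476 K/W
R_total = 0.0916 K/W;  Q = ΔT/R_total = 20/0.0916 = 218.3 W
T_interface = T_inner − Q·ΣR(inner→interface) = 295 − 218×0.07449

T ≈ 279 K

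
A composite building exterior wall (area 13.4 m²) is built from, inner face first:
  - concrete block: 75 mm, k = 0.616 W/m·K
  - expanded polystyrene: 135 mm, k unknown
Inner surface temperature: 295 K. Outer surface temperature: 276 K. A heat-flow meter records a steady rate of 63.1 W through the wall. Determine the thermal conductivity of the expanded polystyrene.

Using the resistance-network approach (series):
R_concrete block = L/(kA) = 0.075/(0.616×13.4) = 0.009086 K/W
Sum of known resistances R_other = 0.009086 K/W
Total R = ΔT/Q = 19/63.1 = 0.3011 K/W
R_expanded polystyrene = R_total − R_other = 0.292 K/W
k = L/(R·A) = 0.135/(0.292×13.4)

k ≈ 0.0345 W/(m·K)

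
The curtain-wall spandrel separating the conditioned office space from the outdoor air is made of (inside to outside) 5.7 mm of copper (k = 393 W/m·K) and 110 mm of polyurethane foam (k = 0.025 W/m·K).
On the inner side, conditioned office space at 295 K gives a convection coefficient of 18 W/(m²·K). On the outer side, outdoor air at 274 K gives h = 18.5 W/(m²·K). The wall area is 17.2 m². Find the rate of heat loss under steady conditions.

Q ≈ 80.1 W

Series thermal resistances:
R_inner film = 1/(h_i·A) = 1/(18×17.2) = 0.00323 K/W
R_copper = L/(kA) = 0.0057/(393×17.2) = 8.432×10^-7 K/W
R_polyurethane foam = L/(kA) = 0.11/(0.025×17.2) = 0.2558 K/W
R_outer film = 1/(h_o·A) = 1/(18.5×17.2) = 0.003143 K/W
R_total = 0.2622 K/W
Q = ΔT / R_total = 21 / 0.2622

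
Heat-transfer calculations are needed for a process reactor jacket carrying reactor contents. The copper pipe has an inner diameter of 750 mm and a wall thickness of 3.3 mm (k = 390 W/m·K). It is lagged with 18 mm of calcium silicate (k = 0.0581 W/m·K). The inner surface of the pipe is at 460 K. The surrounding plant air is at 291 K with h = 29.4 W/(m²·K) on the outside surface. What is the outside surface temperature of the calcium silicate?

T ≈ 307 K

Cylindrical conduction, so R = ln(r₂/r₁)/(2πkL) per layer, in series:
R_copper pipe wall = ln(378.3/375)/(2π×390×1) = 3.575×10^-6 K/W
R_calcium silicate = ln(396.3/378.3)/(2π×0.0581×1) = 0.1273 K/W
R_outer film = 1/(h_o·2πr_oL) = 1/(29.4×2π×0.3963×1) = 0.01366 K/W
R_total = 0.141 K/W
Q = ΔT/R_total = 169/0.141
Q = 1200 W/m
T_interface = T_inner − Q·ΣR(inner→interface) = 460 − 1200×0.1273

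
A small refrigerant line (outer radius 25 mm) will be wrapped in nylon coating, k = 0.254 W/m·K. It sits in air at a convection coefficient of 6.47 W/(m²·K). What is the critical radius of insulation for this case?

For a cylinder r_cr = k/h = 0.254/6.47
r_cr = 39.3 mm; since the bare radius (25 mm) is below r_cr, adding a thin layer of insulation will *increase* heat loss.

r_cr ≈ 39.3 mm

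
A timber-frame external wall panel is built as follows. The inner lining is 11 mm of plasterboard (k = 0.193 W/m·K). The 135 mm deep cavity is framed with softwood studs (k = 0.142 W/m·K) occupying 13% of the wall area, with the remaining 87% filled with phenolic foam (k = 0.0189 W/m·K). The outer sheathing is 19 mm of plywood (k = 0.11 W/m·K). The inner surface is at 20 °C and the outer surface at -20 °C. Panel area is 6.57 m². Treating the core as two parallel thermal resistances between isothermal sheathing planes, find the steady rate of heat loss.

Sheathing layers in series; stud and cavity paths in parallel between them.
R_inner = 0.011/(0.193×6.57) = 0.008675 K/W
R_stud  = 0.135/(0.142×0.13×6.57) = 1.113 K/W
R_cav   = 0.135/(0.0189×0.87×6.57) = 1.25 K/W
1/R_core = 1/R_stud + 1/R_cav → R_core = 0.5887 K/W
R_outer = 0.019/(0.11×6.57) = 0.02629 K/W
R_total = 0.6237 K/W
Q = ΔT/R_total = 40/0.6237

Q ≈ 64.1 W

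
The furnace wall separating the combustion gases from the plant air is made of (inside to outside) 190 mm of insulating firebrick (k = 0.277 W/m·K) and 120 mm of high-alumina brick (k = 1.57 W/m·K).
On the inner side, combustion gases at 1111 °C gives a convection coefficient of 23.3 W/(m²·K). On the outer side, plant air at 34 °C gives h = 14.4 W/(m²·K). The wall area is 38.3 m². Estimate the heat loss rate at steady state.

Q ≈ 47200 W

Model the wall as resistances in series:
R_inner film = 1/(h_i·A) = 1/(23.3×38.3) = 0.001121 K/W
R_insulating firebrick = L/(kA) = 0.19/(0.277×38.3) = 0.01791 K/W
R_high-alumina brick = L/(kA) = 0.12/(1.57×38.3) = 0.001996 K/W
R_outer film = 1/(h_o·A) = 1/(14.4×38.3) = 0.001813 K/W
R_total = 0.02284 K/W
Q = ΔT / R_total = 1077 / 0.02284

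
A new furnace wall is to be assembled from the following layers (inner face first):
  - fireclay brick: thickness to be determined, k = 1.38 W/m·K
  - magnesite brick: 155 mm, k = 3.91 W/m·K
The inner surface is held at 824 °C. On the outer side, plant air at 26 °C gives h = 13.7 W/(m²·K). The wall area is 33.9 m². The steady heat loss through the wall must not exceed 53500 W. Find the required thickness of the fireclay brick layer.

Using the resistance-network approach (series):
R_magnesite brick = L/(kA) = 0.155/(3.91×33.9) = 0.001169 K/W
R_outer film = 1/(h_o·A) = 1/(13.7×33.9) = 0.002153 K/W
Sum of the known resistances R_other = 0.003323 K/W
Required total resistance R_tot = ΔT/Q_allow = 798/53500 = 0.01492 K/W
R_fireclay brick = R_tot − R_other = 0.01159 K/W
L = R·k·A = 0.01159×1.38×33.9

L ≈ 542 mm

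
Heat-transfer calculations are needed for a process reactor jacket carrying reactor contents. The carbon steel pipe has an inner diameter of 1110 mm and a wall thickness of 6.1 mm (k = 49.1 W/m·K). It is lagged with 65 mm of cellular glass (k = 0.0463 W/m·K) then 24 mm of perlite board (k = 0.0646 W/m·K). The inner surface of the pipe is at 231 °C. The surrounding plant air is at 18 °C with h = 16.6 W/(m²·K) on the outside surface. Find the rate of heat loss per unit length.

Cylindrical conduction, so R = ln(r₂/r₁)/(2πkL) per layer, in series:
R_carbon steel pipe wall = ln(561.1/555)/(2π×49.1×1) = 3.543×10^-5 K/W
R_cellular glass = ln(626.1/561.1)/(2π×0.0463×1) = 0.3768 K/W
R_perlite board = ln(650.1/626.1)/(2π×0.0646×1) = 0.09267 K/W
R_outer film = 1/(h_o·2πr_oL) = 1/(16.6×2π×0.6501×1) = 0.01475 K/W
R_total = 0.4842 K/W
Q = ΔT/R_total = 213/0.4842

q′ ≈ 440 W/m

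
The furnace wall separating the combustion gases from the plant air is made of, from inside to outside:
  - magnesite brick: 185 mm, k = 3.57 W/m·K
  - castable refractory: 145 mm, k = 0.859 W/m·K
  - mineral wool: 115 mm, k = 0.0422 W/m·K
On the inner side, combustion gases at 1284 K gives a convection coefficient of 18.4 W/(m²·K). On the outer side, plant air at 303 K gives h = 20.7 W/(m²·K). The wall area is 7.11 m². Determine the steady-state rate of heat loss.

Using the resistance-network approach (series):
R_inner film = 1/(h_i·A) = 1/(18.4×7.11) = 0.007644 K/W
R_magnesite brick = L/(kA) = 0.185/(3.57×7.11) = 0.007288 K/W
R_castable refractory = L/(kA) = 0.145/(0.859×7.11) = 0.02374 K/W
R_mineral wool = L/(kA) = 0.115/(0.0422×7.11) = 0.3833 K/W
R_outer film = 1/(h_o·A) = 1/(20.7×7.11) = 0.006795 K/W
R_total = 0.4287 K/W
Q = ΔT / R_total = 981 / 0.4287

Q ≈ 2290 W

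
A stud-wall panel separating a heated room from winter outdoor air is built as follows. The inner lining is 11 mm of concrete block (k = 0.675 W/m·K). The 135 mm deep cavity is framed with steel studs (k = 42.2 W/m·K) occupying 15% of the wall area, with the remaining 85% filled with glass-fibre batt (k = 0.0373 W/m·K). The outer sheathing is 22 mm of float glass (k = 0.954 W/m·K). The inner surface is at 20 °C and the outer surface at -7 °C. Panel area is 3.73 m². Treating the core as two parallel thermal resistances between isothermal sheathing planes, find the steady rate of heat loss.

Sheathing layers in series; stud and cavity paths in parallel between them.
R_inner = 0.011/(0.675×3.73) = 0.004369 K/W
R_stud  = 0.135/(42.2×0.15×3.73) = 0.005718 K/W
R_cav   = 0.135/(0.0373×0.85×3.73) = 1.142 K/W
1/R_core = 1/R_stud + 1/R_cav → R_core = 0.005689 K/W
R_outer = 0.022/(0.954×3.73) = 0.006183 K/W
R_total = 0.01624 K/W
Q = ΔT/R_total = 27/0.01624

Q ≈ 1660 W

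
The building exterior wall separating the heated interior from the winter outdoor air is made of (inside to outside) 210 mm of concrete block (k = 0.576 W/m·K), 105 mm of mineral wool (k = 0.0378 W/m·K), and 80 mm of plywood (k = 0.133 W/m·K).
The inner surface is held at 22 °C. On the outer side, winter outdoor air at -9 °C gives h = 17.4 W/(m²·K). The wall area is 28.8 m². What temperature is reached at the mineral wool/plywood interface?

T ≈ -3.63 °C

Using the resistance-network approach (series):
R_concrete block = L/(kA) = 0.21/(0.576×28.8) = 0.01266 K/W
R_mineral wool = L/(kA) = 0.105/(0.0378×28.8) = 0.09645 K/W
R_plywood = L/(kA) = 0.08/(0.133×28.8) = 0.02089 K/W
R_outer film = 1/(h_o·A) = 1/(17.4×28.8) = 0.001996 K/W
R_total = 0.132 K/W;  Q = ΔT/R_total = 31/0.132 = 234.9 W
T_interface = T_inner − Q·ΣR(inner→interface) = 22 − 235×0.1091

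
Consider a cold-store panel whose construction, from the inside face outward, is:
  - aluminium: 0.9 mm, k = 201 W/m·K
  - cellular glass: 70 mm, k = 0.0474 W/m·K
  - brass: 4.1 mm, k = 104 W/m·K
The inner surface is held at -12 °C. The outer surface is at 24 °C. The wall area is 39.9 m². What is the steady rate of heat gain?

Q ≈ 973 W

Using the resistance-network approach (series):
R_aluminium = L/(kA) = 0.0009/(201×39.9) = 1.122×10^-7 K/W
R_cellular glass = L/(kA) = 0.07/(0.0474×39.9) = 0.03701 K/W
R_brass = L/(kA) = 0.0041/(104×39.9) = 9.88×10^-7 K/W
R_total = 0.03701 K/W
Q = ΔT / R_total = 36 / 0.03701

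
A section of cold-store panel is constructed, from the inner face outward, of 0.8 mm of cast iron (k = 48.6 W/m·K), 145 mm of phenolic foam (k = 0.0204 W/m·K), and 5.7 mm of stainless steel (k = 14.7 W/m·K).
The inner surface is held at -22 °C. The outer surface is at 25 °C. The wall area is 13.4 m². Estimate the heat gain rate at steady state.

Q ≈ 88.6 W

Thermal resistances in series:
R_cast iron = L/(kA) = 0.0008/(48.6×13.4) = 1.228×10^-6 K/W
R_phenolic foam = L/(kA) = 0.145/(0.0204×13.4) = 0.5304 K/W
R_stainless steel = L/(kA) = 0.0057/(14.7×13.4) = 2.894×10^-5 K/W
R_total = 0.5305 K/W
Q = ΔT / R_total = 47 / 0.5305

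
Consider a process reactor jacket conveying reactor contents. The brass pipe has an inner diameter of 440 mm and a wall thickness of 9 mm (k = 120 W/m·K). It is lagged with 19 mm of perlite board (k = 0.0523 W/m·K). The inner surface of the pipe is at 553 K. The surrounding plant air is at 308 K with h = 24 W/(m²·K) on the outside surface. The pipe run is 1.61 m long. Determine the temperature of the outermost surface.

T ≈ 332 K

For a radial system each layer contributes R = ln(r_out/r_in)/(2πkL); films add R = 1/(hA).
R_brass pipe wall = ln(229/220)/(2π×120×1.61) = 3.303×10^-5 K/W
R_perlite board = ln(248/229)/(2π×0.0523×1.61) = 0.1507 K/W
R_outer film = 1/(h_o·2πr_oL) = 1/(24×2π×0.248×1.61) = 0.01661 K/W
R_total = 0.1673 K/W
Q = ΔT/R_total = 245/0.1673
Q = 1460 W
T_interface = T_inner − Q·ΣR(inner→interface) = 553 − 1460×0.1507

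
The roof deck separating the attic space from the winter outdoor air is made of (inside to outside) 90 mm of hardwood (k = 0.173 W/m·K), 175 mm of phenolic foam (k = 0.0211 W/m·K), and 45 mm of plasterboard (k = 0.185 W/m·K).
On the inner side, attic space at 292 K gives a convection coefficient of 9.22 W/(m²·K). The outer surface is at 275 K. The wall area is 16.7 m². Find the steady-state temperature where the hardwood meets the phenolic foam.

Using the resistance-network approach (series):
R_inner film = 1/(h_i·A) = 1/(9.22×16.7) = 0.006495 K/W
R_hardwood = L/(kA) = 0.09/(0.173×16.7) = 0.03115 K/W
R_phenolic foam = L/(kA) = 0.175/(0.0211×16.7) = 0.4966 K/W
R_plasterboard = L/(kA) = 0.045/(0.185×16.7) = 0.01457 K/W
R_total = 0.5488 K/W;  Q = ΔT/R_total = 17/0.5488 = 30.97 W
T_interface = T_inner − Q·ΣR(inner→interface) = 292 − 31×0.03765

T ≈ 291 K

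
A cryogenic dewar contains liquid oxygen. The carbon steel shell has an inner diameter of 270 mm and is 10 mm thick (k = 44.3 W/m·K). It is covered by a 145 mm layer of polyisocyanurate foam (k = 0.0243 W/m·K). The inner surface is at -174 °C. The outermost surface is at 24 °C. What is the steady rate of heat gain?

Radial (spherical) resistances in series:
R_carbon steel shell = (1/0.135 − 1/0.145)/(4π×44.3) = 9.177×10^-4 K/W
R_polyisocyanurate foam = (1/0.145 − 1/0.29)/(4π×0.0243) = 11.29 K/W
R_total = 11.29 K/W
Q = ΔT/R_total = 198/11.29

Q ≈ 17.5 W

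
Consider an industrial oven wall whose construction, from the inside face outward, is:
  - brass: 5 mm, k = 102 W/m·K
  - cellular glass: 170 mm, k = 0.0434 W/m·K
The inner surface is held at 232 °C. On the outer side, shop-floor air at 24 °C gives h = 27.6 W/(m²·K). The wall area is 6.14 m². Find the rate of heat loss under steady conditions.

Series thermal resistances:
R_brass = L/(kA) = 0.005/(102×6.14) = 7.984×10^-6 K/W
R_cellular glass = L/(kA) = 0.17/(0.0434×6.14) = 0.638 K/W
R_outer film = 1/(h_o·A) = 1/(27.6×6.14) = 0.005901 K/W
R_total = 0.6439 K/W
Q = ΔT / R_total = 208 / 0.6439

Q ≈ 323 W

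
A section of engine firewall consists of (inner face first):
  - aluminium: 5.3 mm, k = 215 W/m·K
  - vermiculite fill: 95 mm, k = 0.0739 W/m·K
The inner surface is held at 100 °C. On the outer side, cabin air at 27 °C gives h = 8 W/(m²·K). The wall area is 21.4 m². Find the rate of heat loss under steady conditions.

Q ≈ 1110 W

Thermal resistances in series:
R_aluminium = L/(kA) = 0.0053/(215×21.4) = 1.152×10^-6 K/W
R_vermiculite fill = L/(kA) = 0.095/(0.0739×21.4) = 0.06007 K/W
R_outer film = 1/(h_o·A) = 1/(8×21.4) = 0.005841 K/W
R_total = 0.06591 K/W
Q = ΔT / R_total = 73 / 0.06591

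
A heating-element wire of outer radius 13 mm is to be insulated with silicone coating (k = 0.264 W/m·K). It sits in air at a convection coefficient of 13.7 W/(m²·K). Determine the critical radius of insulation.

r_cr ≈ 19.3 mm

For a cylinder r_cr = k/h = 0.264/13.7
r_cr = 19.3 mm; since the bare radius (13 mm) is below r_cr, adding a thin layer of insulation will *increase* heat loss.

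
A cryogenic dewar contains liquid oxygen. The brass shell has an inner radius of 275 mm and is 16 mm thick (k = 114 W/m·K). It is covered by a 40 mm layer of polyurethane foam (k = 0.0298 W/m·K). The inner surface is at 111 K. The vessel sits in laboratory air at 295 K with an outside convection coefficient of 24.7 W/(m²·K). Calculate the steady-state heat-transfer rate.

Q ≈ 162 W

Radial (spherical) resistances in series:
R_brass shell = (1/0.275 − 1/0.291)/(4π×114) = 1.396×10^-4 K/W
R_polyurethane foam = (1/0.291 − 1/0.331)/(4π×0.0298) = 1.109 K/W
R_outer film = 1/(h·4πr_o²) = 1/(24.7×4π×0.331²) = 0.02941 K/W
R_total = 1.138 K/W
Q = ΔT/R_total = 184/1.138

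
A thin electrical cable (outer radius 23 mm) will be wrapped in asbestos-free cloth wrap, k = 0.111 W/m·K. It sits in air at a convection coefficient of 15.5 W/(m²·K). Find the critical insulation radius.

r_cr ≈ 7.16 mm

For a cylinder r_cr = k/h = 0.111/15.5
r_cr = 7.16 mm; since the bare radius (23 mm) is above r_cr, any added insulation will reduce heat loss.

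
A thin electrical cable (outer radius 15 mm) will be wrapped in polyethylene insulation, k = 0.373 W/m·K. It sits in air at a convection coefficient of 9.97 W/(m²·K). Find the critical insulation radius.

r_cr ≈ 37.4 mm

For a cylinder r_cr = k/h = 0.373/9.97
r_cr = 37.4 mm; since the bare radius (15 mm) is below r_cr, adding a thin layer of insulation will *increase* heat loss.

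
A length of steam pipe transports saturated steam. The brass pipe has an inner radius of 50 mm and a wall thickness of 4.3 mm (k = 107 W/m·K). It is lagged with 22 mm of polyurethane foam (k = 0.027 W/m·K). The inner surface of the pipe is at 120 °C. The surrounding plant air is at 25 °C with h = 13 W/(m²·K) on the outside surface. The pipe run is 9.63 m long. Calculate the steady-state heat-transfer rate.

For a radial system each layer contributes R = ln(r_out/r_in)/(2πkL); films add R = 1/(hA).
R_brass pipe wall = ln(54.3/50)/(2π×107×9.63) = 1.274×10^-5 K/W
R_polyurethane foam = ln(76.3/54.3)/(2π×0.027×9.63) = 0.2082 K/W
R_outer film = 1/(h_o·2πr_oL) = 1/(13×2π×0.0763×9.63) = 0.01666 K/W
R_total = 0.2249 K/W
Q = ΔT/R_total = 95/0.2249

Q ≈ 422 W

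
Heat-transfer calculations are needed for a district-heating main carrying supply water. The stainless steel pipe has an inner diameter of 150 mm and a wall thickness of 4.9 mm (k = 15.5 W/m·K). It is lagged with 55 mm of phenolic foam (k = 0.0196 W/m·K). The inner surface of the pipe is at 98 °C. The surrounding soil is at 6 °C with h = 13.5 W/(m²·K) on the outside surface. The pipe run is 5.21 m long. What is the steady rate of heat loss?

Per-layer cylindrical resistances, series-summed:
R_stainless steel pipe wall = ln(79.9/75)/(2π×15.5×5.21) = 1.247×10^-4 K/W
R_phenolic foam = ln(134.9/79.9)/(2π×0.0196×5.21) = 0.8163 K/W
R_outer film = 1/(h_o·2πr_oL) = 1/(13.5×2π×0.1349×5.21) = 0.01677 K/W
R_total = 0.8332 K/W
Q = ΔT/R_total = 92/0.8332

Q ≈ 110 W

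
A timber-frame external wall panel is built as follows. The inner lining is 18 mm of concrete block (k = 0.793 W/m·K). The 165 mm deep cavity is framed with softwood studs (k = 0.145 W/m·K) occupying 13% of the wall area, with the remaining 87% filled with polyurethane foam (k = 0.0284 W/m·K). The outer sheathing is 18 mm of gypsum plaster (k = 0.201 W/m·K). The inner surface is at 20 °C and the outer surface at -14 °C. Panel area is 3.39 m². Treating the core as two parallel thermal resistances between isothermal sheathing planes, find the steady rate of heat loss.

Sheathing layers in series; stud and cavity paths in parallel between them.
R_inner = 0.018/(0.793×3.39) = 0.006696 K/W
R_stud  = 0.165/(0.145×0.13×3.39) = 2.582 K/W
R_cav   = 0.165/(0.0284×0.87×3.39) = 1.97 K/W
1/R_core = 1/R_stud + 1/R_cav → R_core = 1.117 K/W
R_outer = 0.018/(0.201×3.39) = 0.02642 K/W
R_total = 1.151 K/W
Q = ΔT/R_total = 34/1.151

Q ≈ 29.6 W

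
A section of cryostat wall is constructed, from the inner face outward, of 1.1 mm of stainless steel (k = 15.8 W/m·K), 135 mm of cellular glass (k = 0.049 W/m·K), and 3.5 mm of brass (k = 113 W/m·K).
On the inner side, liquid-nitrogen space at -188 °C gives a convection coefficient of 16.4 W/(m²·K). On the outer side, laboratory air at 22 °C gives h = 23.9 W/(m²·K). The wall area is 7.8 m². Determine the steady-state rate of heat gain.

Q ≈ 573 W

Model the wall as resistances in series:
R_inner film = 1/(h_i·A) = 1/(16.4×7.8) = 0.007817 K/W
R_stainless steel = L/(kA) = 0.0011/(15.8×7.8) = 8.926×10^-6 K/W
R_cellular glass = L/(kA) = 0.135/(0.049×7.8) = 0.3532 K/W
R_brass = L/(kA) = 0.0035/(113×7.8) = 3.971×10^-6 K/W
R_outer film = 1/(h_o·A) = 1/(23.9×7.8) = 0.005364 K/W
R_total = 0.3664 K/W
Q = ΔT / R_total = 210 / 0.3664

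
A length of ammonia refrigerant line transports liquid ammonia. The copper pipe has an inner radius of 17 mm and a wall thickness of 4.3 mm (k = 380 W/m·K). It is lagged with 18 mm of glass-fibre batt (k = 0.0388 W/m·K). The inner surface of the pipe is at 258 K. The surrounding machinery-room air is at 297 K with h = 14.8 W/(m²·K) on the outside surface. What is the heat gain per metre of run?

Per-layer cylindrical resistances, series-summed:
R_copper pipe wall = ln(21.3/17)/(2π×380×1) = 9.444×10^-5 K/W
R_glass-fibre batt = ln(39.3/21.3)/(2π×0.0388×1) = 2.513 K/W
R_outer film = 1/(h_o·2πr_oL) = 1/(14.8×2π×0.0393×1) = 0.2736 K/W
R_total = 2.786 K/W
Q = ΔT/R_total = 39/2.786

q′ ≈ 14 W/m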